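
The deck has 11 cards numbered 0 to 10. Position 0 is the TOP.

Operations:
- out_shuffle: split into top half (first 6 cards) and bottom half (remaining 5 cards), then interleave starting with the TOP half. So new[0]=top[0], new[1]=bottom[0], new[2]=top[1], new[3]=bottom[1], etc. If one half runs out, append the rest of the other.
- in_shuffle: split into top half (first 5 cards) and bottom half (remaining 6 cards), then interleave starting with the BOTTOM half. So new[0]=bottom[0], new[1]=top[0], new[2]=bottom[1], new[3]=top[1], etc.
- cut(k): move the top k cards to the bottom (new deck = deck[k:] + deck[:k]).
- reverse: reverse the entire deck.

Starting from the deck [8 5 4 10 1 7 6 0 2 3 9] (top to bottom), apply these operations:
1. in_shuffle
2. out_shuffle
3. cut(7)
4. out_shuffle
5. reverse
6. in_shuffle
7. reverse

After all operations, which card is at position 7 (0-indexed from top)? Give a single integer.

Answer: 5

Derivation:
After op 1 (in_shuffle): [7 8 6 5 0 4 2 10 3 1 9]
After op 2 (out_shuffle): [7 2 8 10 6 3 5 1 0 9 4]
After op 3 (cut(7)): [1 0 9 4 7 2 8 10 6 3 5]
After op 4 (out_shuffle): [1 8 0 10 9 6 4 3 7 5 2]
After op 5 (reverse): [2 5 7 3 4 6 9 10 0 8 1]
After op 6 (in_shuffle): [6 2 9 5 10 7 0 3 8 4 1]
After op 7 (reverse): [1 4 8 3 0 7 10 5 9 2 6]
Position 7: card 5.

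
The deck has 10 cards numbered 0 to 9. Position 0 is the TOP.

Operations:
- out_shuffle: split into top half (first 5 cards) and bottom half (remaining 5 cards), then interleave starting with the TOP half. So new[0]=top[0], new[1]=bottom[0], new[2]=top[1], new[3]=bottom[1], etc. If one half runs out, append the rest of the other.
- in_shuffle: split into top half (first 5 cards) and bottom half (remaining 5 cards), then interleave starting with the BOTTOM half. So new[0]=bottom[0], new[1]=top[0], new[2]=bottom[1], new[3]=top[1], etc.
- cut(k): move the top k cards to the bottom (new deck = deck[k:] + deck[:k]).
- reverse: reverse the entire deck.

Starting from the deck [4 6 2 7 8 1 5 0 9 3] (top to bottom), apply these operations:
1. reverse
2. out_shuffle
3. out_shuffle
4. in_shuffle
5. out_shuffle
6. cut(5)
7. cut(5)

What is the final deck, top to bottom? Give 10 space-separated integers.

Answer: 6 8 3 0 7 5 2 4 1 9

Derivation:
After op 1 (reverse): [3 9 0 5 1 8 7 2 6 4]
After op 2 (out_shuffle): [3 8 9 7 0 2 5 6 1 4]
After op 3 (out_shuffle): [3 2 8 5 9 6 7 1 0 4]
After op 4 (in_shuffle): [6 3 7 2 1 8 0 5 4 9]
After op 5 (out_shuffle): [6 8 3 0 7 5 2 4 1 9]
After op 6 (cut(5)): [5 2 4 1 9 6 8 3 0 7]
After op 7 (cut(5)): [6 8 3 0 7 5 2 4 1 9]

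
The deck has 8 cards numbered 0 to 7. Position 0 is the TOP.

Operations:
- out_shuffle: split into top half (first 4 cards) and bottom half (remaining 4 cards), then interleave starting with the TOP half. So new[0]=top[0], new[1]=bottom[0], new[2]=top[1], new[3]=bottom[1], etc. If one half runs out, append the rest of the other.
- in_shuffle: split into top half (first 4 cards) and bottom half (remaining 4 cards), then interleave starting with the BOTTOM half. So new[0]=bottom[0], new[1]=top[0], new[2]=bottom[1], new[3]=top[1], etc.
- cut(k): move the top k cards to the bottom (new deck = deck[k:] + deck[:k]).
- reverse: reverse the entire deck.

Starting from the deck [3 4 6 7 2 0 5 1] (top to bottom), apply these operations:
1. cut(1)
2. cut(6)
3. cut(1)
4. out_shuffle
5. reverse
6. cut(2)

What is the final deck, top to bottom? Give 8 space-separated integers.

Answer: 5 6 0 4 2 3 1 7

Derivation:
After op 1 (cut(1)): [4 6 7 2 0 5 1 3]
After op 2 (cut(6)): [1 3 4 6 7 2 0 5]
After op 3 (cut(1)): [3 4 6 7 2 0 5 1]
After op 4 (out_shuffle): [3 2 4 0 6 5 7 1]
After op 5 (reverse): [1 7 5 6 0 4 2 3]
After op 6 (cut(2)): [5 6 0 4 2 3 1 7]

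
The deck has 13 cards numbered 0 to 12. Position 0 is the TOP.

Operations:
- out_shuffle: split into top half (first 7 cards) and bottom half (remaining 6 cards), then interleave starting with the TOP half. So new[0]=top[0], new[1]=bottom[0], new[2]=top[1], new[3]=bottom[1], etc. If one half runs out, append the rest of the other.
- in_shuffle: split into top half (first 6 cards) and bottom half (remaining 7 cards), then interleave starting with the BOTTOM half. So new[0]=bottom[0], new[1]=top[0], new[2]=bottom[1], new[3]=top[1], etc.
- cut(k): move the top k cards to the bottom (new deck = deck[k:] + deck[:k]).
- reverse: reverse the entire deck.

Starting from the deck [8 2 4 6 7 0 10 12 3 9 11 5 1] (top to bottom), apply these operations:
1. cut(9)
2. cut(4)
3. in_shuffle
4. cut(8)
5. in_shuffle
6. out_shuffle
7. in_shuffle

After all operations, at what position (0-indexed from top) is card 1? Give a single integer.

After op 1 (cut(9)): [9 11 5 1 8 2 4 6 7 0 10 12 3]
After op 2 (cut(4)): [8 2 4 6 7 0 10 12 3 9 11 5 1]
After op 3 (in_shuffle): [10 8 12 2 3 4 9 6 11 7 5 0 1]
After op 4 (cut(8)): [11 7 5 0 1 10 8 12 2 3 4 9 6]
After op 5 (in_shuffle): [8 11 12 7 2 5 3 0 4 1 9 10 6]
After op 6 (out_shuffle): [8 0 11 4 12 1 7 9 2 10 5 6 3]
After op 7 (in_shuffle): [7 8 9 0 2 11 10 4 5 12 6 1 3]
Card 1 is at position 11.

Answer: 11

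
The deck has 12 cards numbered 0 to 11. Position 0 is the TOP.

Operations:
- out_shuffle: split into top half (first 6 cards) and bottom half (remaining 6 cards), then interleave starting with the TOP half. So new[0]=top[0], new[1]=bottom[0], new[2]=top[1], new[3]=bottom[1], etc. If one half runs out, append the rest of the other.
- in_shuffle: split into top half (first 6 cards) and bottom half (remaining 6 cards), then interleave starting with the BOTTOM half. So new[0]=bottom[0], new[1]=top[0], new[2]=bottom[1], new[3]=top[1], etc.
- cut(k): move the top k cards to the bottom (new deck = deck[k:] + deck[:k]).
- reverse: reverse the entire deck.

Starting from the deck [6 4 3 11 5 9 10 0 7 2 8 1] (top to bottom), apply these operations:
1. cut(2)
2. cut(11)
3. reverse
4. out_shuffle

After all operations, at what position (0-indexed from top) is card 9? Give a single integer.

Answer: 3

Derivation:
After op 1 (cut(2)): [3 11 5 9 10 0 7 2 8 1 6 4]
After op 2 (cut(11)): [4 3 11 5 9 10 0 7 2 8 1 6]
After op 3 (reverse): [6 1 8 2 7 0 10 9 5 11 3 4]
After op 4 (out_shuffle): [6 10 1 9 8 5 2 11 7 3 0 4]
Card 9 is at position 3.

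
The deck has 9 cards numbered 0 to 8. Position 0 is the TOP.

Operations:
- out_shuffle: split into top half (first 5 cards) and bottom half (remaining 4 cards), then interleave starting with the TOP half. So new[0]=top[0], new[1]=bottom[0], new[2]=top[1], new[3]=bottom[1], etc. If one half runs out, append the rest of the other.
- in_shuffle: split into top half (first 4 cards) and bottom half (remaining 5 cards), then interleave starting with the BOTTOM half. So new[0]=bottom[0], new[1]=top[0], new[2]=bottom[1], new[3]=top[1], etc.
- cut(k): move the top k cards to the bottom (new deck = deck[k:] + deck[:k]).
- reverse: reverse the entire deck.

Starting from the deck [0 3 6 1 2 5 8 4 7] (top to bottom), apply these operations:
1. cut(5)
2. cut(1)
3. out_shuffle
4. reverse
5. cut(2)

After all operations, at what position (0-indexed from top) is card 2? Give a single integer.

After op 1 (cut(5)): [5 8 4 7 0 3 6 1 2]
After op 2 (cut(1)): [8 4 7 0 3 6 1 2 5]
After op 3 (out_shuffle): [8 6 4 1 7 2 0 5 3]
After op 4 (reverse): [3 5 0 2 7 1 4 6 8]
After op 5 (cut(2)): [0 2 7 1 4 6 8 3 5]
Card 2 is at position 1.

Answer: 1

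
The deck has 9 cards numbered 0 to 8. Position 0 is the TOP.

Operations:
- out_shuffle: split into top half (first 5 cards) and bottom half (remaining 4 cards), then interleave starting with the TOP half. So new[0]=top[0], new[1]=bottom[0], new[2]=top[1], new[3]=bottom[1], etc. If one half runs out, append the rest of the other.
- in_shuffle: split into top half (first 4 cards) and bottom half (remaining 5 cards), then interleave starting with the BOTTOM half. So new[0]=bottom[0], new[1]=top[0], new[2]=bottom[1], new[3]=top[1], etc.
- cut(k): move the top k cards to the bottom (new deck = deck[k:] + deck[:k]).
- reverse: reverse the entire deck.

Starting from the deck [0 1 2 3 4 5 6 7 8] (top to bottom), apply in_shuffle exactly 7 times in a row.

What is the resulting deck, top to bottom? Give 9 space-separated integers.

After op 1 (in_shuffle): [4 0 5 1 6 2 7 3 8]
After op 2 (in_shuffle): [6 4 2 0 7 5 3 1 8]
After op 3 (in_shuffle): [7 6 5 4 3 2 1 0 8]
After op 4 (in_shuffle): [3 7 2 6 1 5 0 4 8]
After op 5 (in_shuffle): [1 3 5 7 0 2 4 6 8]
After op 6 (in_shuffle): [0 1 2 3 4 5 6 7 8]
After op 7 (in_shuffle): [4 0 5 1 6 2 7 3 8]

Answer: 4 0 5 1 6 2 7 3 8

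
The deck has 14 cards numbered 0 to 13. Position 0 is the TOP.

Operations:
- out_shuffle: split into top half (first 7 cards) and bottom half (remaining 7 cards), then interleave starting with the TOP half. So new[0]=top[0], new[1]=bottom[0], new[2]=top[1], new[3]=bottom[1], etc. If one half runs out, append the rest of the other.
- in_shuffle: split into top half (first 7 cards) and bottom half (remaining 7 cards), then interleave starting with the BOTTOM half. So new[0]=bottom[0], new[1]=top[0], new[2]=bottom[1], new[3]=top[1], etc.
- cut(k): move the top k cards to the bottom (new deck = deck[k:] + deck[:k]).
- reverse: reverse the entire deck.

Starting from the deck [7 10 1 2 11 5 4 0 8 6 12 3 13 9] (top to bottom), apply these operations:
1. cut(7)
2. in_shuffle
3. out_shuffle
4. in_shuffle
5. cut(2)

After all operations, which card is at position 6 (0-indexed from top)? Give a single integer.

Answer: 4

Derivation:
After op 1 (cut(7)): [0 8 6 12 3 13 9 7 10 1 2 11 5 4]
After op 2 (in_shuffle): [7 0 10 8 1 6 2 12 11 3 5 13 4 9]
After op 3 (out_shuffle): [7 12 0 11 10 3 8 5 1 13 6 4 2 9]
After op 4 (in_shuffle): [5 7 1 12 13 0 6 11 4 10 2 3 9 8]
After op 5 (cut(2)): [1 12 13 0 6 11 4 10 2 3 9 8 5 7]
Position 6: card 4.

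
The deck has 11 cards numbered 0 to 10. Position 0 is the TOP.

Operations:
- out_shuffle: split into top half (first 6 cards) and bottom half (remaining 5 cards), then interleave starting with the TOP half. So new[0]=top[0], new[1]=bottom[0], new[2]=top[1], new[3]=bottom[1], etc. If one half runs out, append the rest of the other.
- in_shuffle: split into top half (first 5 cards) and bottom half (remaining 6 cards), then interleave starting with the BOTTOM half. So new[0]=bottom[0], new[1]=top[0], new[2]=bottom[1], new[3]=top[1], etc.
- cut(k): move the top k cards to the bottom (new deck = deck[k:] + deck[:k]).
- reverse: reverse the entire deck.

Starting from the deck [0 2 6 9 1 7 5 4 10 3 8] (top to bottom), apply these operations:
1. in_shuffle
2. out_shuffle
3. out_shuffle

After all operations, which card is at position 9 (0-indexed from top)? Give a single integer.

Answer: 6

Derivation:
After op 1 (in_shuffle): [7 0 5 2 4 6 10 9 3 1 8]
After op 2 (out_shuffle): [7 10 0 9 5 3 2 1 4 8 6]
After op 3 (out_shuffle): [7 2 10 1 0 4 9 8 5 6 3]
Position 9: card 6.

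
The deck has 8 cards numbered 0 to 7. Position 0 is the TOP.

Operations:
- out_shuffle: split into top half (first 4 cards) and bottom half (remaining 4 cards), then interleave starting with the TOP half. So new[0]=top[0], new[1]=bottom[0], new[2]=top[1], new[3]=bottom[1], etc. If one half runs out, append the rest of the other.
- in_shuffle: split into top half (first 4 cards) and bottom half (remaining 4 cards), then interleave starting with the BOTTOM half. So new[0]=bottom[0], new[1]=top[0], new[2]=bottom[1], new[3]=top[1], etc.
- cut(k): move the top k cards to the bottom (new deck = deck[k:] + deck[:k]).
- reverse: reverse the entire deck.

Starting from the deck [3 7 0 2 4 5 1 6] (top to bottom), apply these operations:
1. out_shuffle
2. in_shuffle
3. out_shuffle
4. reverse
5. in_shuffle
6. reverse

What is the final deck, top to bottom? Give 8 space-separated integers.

After op 1 (out_shuffle): [3 4 7 5 0 1 2 6]
After op 2 (in_shuffle): [0 3 1 4 2 7 6 5]
After op 3 (out_shuffle): [0 2 3 7 1 6 4 5]
After op 4 (reverse): [5 4 6 1 7 3 2 0]
After op 5 (in_shuffle): [7 5 3 4 2 6 0 1]
After op 6 (reverse): [1 0 6 2 4 3 5 7]

Answer: 1 0 6 2 4 3 5 7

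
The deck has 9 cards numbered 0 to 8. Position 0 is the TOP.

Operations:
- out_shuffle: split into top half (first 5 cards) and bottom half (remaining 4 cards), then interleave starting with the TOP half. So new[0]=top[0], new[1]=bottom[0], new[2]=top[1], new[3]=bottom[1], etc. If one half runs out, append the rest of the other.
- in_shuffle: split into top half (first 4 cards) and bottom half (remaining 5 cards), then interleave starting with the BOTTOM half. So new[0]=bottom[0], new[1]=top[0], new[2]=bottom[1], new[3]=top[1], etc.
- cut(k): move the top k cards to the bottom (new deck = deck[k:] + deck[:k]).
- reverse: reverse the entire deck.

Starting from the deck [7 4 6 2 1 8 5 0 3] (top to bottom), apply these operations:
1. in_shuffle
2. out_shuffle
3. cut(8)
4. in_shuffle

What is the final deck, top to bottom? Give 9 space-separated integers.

Answer: 0 5 8 1 2 6 4 7 3

Derivation:
After op 1 (in_shuffle): [1 7 8 4 5 6 0 2 3]
After op 2 (out_shuffle): [1 6 7 0 8 2 4 3 5]
After op 3 (cut(8)): [5 1 6 7 0 8 2 4 3]
After op 4 (in_shuffle): [0 5 8 1 2 6 4 7 3]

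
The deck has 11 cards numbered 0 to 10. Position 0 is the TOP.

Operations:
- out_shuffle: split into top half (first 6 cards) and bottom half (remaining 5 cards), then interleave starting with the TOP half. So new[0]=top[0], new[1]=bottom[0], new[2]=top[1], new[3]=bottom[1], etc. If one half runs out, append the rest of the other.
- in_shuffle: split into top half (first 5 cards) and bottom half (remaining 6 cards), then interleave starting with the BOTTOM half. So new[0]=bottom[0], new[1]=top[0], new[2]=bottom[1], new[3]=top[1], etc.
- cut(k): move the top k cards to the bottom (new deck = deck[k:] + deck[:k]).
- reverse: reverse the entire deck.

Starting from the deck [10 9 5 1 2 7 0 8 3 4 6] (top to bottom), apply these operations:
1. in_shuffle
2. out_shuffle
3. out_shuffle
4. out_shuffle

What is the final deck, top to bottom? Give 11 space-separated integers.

Answer: 7 1 9 6 3 0 2 5 10 4 8

Derivation:
After op 1 (in_shuffle): [7 10 0 9 8 5 3 1 4 2 6]
After op 2 (out_shuffle): [7 3 10 1 0 4 9 2 8 6 5]
After op 3 (out_shuffle): [7 9 3 2 10 8 1 6 0 5 4]
After op 4 (out_shuffle): [7 1 9 6 3 0 2 5 10 4 8]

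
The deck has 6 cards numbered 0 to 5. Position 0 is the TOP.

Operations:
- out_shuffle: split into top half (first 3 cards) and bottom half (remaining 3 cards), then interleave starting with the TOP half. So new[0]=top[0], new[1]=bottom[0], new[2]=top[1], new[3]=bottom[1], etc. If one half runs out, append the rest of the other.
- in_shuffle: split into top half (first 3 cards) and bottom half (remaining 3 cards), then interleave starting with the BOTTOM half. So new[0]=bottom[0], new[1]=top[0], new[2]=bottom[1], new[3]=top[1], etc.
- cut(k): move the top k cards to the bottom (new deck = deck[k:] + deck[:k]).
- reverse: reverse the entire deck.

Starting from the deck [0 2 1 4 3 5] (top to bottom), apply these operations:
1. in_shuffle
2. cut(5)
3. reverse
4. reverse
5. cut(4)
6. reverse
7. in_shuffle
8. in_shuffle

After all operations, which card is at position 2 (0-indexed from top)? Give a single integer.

After op 1 (in_shuffle): [4 0 3 2 5 1]
After op 2 (cut(5)): [1 4 0 3 2 5]
After op 3 (reverse): [5 2 3 0 4 1]
After op 4 (reverse): [1 4 0 3 2 5]
After op 5 (cut(4)): [2 5 1 4 0 3]
After op 6 (reverse): [3 0 4 1 5 2]
After op 7 (in_shuffle): [1 3 5 0 2 4]
After op 8 (in_shuffle): [0 1 2 3 4 5]
Position 2: card 2.

Answer: 2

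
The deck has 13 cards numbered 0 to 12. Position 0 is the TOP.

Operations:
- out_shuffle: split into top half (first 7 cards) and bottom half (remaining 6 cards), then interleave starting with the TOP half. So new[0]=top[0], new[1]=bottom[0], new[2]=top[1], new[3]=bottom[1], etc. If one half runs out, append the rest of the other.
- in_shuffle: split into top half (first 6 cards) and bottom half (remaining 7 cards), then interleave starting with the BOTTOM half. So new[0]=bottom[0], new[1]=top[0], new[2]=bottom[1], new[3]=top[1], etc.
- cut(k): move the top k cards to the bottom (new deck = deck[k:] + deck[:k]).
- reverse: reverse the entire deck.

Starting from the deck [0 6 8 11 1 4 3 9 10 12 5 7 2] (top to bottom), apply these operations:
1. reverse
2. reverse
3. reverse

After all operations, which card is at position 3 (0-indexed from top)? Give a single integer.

After op 1 (reverse): [2 7 5 12 10 9 3 4 1 11 8 6 0]
After op 2 (reverse): [0 6 8 11 1 4 3 9 10 12 5 7 2]
After op 3 (reverse): [2 7 5 12 10 9 3 4 1 11 8 6 0]
Position 3: card 12.

Answer: 12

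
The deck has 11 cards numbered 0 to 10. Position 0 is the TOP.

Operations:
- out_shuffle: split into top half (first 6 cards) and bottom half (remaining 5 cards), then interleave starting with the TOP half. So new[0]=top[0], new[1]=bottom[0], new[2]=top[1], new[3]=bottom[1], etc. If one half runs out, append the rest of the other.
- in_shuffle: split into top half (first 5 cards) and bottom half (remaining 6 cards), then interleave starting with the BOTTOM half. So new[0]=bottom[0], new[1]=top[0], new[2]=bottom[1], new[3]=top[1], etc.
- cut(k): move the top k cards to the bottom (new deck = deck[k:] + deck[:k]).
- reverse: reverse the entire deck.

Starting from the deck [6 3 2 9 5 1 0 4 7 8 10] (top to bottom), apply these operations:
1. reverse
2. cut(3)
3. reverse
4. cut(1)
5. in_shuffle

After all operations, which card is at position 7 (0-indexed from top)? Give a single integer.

Answer: 3

Derivation:
After op 1 (reverse): [10 8 7 4 0 1 5 9 2 3 6]
After op 2 (cut(3)): [4 0 1 5 9 2 3 6 10 8 7]
After op 3 (reverse): [7 8 10 6 3 2 9 5 1 0 4]
After op 4 (cut(1)): [8 10 6 3 2 9 5 1 0 4 7]
After op 5 (in_shuffle): [9 8 5 10 1 6 0 3 4 2 7]
Position 7: card 3.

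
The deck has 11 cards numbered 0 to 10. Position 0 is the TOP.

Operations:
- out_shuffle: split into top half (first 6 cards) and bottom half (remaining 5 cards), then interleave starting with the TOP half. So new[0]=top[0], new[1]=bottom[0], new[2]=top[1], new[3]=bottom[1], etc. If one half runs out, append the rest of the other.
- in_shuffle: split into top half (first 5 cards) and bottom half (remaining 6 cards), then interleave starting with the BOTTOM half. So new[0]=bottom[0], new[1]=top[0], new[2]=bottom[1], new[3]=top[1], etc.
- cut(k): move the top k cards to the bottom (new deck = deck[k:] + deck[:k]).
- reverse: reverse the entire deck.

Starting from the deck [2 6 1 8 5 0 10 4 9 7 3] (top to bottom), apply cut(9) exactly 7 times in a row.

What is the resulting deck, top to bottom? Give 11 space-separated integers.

Answer: 9 7 3 2 6 1 8 5 0 10 4

Derivation:
After op 1 (cut(9)): [7 3 2 6 1 8 5 0 10 4 9]
After op 2 (cut(9)): [4 9 7 3 2 6 1 8 5 0 10]
After op 3 (cut(9)): [0 10 4 9 7 3 2 6 1 8 5]
After op 4 (cut(9)): [8 5 0 10 4 9 7 3 2 6 1]
After op 5 (cut(9)): [6 1 8 5 0 10 4 9 7 3 2]
After op 6 (cut(9)): [3 2 6 1 8 5 0 10 4 9 7]
After op 7 (cut(9)): [9 7 3 2 6 1 8 5 0 10 4]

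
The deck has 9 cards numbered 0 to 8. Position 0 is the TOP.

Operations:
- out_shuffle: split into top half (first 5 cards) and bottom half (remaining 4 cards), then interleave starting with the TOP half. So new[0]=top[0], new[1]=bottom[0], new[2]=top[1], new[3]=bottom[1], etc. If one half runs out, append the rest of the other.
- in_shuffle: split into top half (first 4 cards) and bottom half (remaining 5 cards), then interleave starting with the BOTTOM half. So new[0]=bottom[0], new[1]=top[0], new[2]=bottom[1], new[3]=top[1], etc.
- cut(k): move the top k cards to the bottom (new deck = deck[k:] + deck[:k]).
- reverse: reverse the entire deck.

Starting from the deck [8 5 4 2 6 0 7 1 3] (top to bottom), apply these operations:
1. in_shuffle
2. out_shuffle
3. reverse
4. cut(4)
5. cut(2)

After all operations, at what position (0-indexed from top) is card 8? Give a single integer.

Answer: 0

Derivation:
After op 1 (in_shuffle): [6 8 0 5 7 4 1 2 3]
After op 2 (out_shuffle): [6 4 8 1 0 2 5 3 7]
After op 3 (reverse): [7 3 5 2 0 1 8 4 6]
After op 4 (cut(4)): [0 1 8 4 6 7 3 5 2]
After op 5 (cut(2)): [8 4 6 7 3 5 2 0 1]
Card 8 is at position 0.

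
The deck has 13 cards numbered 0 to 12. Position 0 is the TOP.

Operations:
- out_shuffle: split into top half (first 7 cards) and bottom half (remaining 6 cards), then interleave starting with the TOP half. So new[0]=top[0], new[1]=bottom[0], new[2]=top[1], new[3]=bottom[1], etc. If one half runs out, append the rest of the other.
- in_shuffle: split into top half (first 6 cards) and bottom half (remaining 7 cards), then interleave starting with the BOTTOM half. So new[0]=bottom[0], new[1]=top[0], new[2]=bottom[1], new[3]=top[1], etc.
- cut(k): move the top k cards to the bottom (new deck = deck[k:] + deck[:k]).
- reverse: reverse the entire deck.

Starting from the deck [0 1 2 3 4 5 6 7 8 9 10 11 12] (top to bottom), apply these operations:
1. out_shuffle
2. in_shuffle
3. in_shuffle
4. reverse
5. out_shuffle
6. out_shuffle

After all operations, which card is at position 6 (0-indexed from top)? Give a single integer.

After op 1 (out_shuffle): [0 7 1 8 2 9 3 10 4 11 5 12 6]
After op 2 (in_shuffle): [3 0 10 7 4 1 11 8 5 2 12 9 6]
After op 3 (in_shuffle): [11 3 8 0 5 10 2 7 12 4 9 1 6]
After op 4 (reverse): [6 1 9 4 12 7 2 10 5 0 8 3 11]
After op 5 (out_shuffle): [6 10 1 5 9 0 4 8 12 3 7 11 2]
After op 6 (out_shuffle): [6 8 10 12 1 3 5 7 9 11 0 2 4]
Position 6: card 5.

Answer: 5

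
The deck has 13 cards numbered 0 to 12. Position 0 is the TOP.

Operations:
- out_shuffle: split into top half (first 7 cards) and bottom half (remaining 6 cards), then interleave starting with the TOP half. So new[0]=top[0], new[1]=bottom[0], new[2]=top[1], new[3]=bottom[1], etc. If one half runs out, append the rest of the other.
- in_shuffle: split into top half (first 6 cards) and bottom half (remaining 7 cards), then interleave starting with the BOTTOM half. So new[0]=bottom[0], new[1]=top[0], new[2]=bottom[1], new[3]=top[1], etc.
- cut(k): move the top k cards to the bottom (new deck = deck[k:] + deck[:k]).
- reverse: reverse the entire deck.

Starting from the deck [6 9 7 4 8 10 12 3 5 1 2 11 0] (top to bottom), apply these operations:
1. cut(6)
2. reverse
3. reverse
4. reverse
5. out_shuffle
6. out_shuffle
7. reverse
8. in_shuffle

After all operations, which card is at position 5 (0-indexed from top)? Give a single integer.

Answer: 1

Derivation:
After op 1 (cut(6)): [12 3 5 1 2 11 0 6 9 7 4 8 10]
After op 2 (reverse): [10 8 4 7 9 6 0 11 2 1 5 3 12]
After op 3 (reverse): [12 3 5 1 2 11 0 6 9 7 4 8 10]
After op 4 (reverse): [10 8 4 7 9 6 0 11 2 1 5 3 12]
After op 5 (out_shuffle): [10 11 8 2 4 1 7 5 9 3 6 12 0]
After op 6 (out_shuffle): [10 5 11 9 8 3 2 6 4 12 1 0 7]
After op 7 (reverse): [7 0 1 12 4 6 2 3 8 9 11 5 10]
After op 8 (in_shuffle): [2 7 3 0 8 1 9 12 11 4 5 6 10]
Position 5: card 1.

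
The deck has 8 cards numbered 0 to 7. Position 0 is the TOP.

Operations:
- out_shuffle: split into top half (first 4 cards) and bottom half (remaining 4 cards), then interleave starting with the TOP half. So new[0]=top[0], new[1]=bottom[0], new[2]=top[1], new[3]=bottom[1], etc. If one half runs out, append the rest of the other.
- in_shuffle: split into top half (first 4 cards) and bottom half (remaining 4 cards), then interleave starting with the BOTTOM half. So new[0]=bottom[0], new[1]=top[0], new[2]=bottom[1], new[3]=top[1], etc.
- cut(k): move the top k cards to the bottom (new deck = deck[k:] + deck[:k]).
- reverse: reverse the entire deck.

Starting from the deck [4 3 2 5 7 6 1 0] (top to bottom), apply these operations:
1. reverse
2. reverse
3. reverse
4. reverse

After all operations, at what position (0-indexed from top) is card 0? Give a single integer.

After op 1 (reverse): [0 1 6 7 5 2 3 4]
After op 2 (reverse): [4 3 2 5 7 6 1 0]
After op 3 (reverse): [0 1 6 7 5 2 3 4]
After op 4 (reverse): [4 3 2 5 7 6 1 0]
Card 0 is at position 7.

Answer: 7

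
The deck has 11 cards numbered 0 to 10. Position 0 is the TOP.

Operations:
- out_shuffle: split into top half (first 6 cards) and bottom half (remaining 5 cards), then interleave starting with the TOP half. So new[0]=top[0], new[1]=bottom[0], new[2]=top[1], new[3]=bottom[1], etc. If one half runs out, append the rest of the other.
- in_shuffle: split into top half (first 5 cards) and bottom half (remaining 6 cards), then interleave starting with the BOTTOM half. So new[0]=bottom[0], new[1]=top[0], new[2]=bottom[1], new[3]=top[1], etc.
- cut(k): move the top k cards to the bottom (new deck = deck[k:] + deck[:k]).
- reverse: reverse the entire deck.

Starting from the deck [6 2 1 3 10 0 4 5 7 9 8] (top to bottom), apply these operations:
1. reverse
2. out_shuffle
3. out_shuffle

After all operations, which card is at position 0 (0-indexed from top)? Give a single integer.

After op 1 (reverse): [8 9 7 5 4 0 10 3 1 2 6]
After op 2 (out_shuffle): [8 10 9 3 7 1 5 2 4 6 0]
After op 3 (out_shuffle): [8 5 10 2 9 4 3 6 7 0 1]
Position 0: card 8.

Answer: 8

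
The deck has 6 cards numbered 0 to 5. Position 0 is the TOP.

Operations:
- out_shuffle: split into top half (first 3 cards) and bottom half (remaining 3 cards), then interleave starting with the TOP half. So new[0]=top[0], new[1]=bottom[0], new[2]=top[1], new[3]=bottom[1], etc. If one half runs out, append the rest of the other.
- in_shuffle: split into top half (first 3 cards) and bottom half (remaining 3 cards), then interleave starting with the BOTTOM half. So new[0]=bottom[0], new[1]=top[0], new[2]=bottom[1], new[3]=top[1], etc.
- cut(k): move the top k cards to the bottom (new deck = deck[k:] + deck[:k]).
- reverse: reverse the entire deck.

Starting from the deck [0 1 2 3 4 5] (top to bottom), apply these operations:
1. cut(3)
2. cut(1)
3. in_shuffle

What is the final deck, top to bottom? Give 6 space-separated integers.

After op 1 (cut(3)): [3 4 5 0 1 2]
After op 2 (cut(1)): [4 5 0 1 2 3]
After op 3 (in_shuffle): [1 4 2 5 3 0]

Answer: 1 4 2 5 3 0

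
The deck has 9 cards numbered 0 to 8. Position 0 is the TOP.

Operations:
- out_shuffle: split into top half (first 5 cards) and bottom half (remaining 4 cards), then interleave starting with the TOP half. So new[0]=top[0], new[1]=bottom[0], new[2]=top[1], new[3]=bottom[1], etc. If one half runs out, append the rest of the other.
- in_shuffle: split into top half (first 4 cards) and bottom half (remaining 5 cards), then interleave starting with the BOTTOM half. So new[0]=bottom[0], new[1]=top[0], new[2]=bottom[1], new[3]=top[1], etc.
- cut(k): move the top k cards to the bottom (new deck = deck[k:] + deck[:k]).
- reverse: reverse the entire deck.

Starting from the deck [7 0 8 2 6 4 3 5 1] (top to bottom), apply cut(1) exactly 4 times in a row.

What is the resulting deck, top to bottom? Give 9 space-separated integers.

After op 1 (cut(1)): [0 8 2 6 4 3 5 1 7]
After op 2 (cut(1)): [8 2 6 4 3 5 1 7 0]
After op 3 (cut(1)): [2 6 4 3 5 1 7 0 8]
After op 4 (cut(1)): [6 4 3 5 1 7 0 8 2]

Answer: 6 4 3 5 1 7 0 8 2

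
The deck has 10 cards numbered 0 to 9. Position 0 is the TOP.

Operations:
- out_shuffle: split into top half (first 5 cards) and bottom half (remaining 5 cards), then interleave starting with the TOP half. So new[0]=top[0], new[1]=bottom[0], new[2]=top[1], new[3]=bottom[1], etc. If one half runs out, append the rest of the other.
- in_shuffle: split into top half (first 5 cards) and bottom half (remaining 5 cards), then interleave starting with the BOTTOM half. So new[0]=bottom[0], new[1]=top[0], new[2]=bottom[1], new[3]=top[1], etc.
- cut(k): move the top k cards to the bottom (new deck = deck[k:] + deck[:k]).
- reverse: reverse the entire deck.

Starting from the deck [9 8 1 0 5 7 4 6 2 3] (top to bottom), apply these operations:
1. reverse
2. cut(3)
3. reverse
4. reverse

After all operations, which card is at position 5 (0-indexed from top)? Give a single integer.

Answer: 8

Derivation:
After op 1 (reverse): [3 2 6 4 7 5 0 1 8 9]
After op 2 (cut(3)): [4 7 5 0 1 8 9 3 2 6]
After op 3 (reverse): [6 2 3 9 8 1 0 5 7 4]
After op 4 (reverse): [4 7 5 0 1 8 9 3 2 6]
Position 5: card 8.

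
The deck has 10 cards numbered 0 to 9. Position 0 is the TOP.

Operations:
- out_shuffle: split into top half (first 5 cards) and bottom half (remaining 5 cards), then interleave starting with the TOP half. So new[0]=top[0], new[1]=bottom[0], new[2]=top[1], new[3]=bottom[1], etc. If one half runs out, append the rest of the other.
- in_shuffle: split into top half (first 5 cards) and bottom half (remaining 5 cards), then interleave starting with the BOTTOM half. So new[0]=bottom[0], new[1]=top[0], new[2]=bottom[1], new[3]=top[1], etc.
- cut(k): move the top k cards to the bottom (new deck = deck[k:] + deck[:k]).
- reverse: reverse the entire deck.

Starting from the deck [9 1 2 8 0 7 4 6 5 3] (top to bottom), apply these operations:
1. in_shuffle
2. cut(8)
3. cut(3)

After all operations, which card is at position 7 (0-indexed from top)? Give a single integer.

After op 1 (in_shuffle): [7 9 4 1 6 2 5 8 3 0]
After op 2 (cut(8)): [3 0 7 9 4 1 6 2 5 8]
After op 3 (cut(3)): [9 4 1 6 2 5 8 3 0 7]
Position 7: card 3.

Answer: 3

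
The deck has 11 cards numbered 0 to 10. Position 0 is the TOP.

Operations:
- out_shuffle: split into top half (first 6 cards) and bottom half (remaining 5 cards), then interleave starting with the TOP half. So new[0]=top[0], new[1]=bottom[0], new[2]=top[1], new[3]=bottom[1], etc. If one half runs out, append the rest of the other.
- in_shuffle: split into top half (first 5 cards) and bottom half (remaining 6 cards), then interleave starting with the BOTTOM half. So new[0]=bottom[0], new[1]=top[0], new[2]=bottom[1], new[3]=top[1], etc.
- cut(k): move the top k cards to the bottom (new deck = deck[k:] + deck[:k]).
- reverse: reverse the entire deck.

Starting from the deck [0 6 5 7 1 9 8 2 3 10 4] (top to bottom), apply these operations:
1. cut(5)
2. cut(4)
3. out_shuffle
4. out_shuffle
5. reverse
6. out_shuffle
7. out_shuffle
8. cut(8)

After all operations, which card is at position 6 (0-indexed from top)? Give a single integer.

Answer: 6

Derivation:
After op 1 (cut(5)): [9 8 2 3 10 4 0 6 5 7 1]
After op 2 (cut(4)): [10 4 0 6 5 7 1 9 8 2 3]
After op 3 (out_shuffle): [10 1 4 9 0 8 6 2 5 3 7]
After op 4 (out_shuffle): [10 6 1 2 4 5 9 3 0 7 8]
After op 5 (reverse): [8 7 0 3 9 5 4 2 1 6 10]
After op 6 (out_shuffle): [8 4 7 2 0 1 3 6 9 10 5]
After op 7 (out_shuffle): [8 3 4 6 7 9 2 10 0 5 1]
After op 8 (cut(8)): [0 5 1 8 3 4 6 7 9 2 10]
Position 6: card 6.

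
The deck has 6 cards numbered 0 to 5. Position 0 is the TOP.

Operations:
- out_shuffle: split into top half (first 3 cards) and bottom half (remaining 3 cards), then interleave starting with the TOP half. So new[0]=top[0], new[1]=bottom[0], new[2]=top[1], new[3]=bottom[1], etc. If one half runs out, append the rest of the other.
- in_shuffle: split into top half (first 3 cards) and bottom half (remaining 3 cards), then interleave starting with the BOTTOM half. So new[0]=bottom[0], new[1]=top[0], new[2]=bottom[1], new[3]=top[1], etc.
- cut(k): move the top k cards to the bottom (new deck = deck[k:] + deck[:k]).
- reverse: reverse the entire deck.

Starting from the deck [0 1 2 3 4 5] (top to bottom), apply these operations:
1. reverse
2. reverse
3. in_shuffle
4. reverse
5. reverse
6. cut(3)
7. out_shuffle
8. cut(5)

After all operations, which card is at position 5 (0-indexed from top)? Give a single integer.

After op 1 (reverse): [5 4 3 2 1 0]
After op 2 (reverse): [0 1 2 3 4 5]
After op 3 (in_shuffle): [3 0 4 1 5 2]
After op 4 (reverse): [2 5 1 4 0 3]
After op 5 (reverse): [3 0 4 1 5 2]
After op 6 (cut(3)): [1 5 2 3 0 4]
After op 7 (out_shuffle): [1 3 5 0 2 4]
After op 8 (cut(5)): [4 1 3 5 0 2]
Position 5: card 2.

Answer: 2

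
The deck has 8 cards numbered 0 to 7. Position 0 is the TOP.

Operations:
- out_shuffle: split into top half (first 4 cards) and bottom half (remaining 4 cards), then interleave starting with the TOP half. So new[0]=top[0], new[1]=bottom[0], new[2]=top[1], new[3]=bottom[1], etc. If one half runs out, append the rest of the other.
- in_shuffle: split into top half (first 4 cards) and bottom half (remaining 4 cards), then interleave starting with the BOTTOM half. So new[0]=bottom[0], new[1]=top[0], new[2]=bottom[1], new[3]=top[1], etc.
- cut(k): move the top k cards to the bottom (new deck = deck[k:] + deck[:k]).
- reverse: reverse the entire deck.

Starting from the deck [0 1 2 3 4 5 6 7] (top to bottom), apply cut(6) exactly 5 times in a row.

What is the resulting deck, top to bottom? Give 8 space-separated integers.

After op 1 (cut(6)): [6 7 0 1 2 3 4 5]
After op 2 (cut(6)): [4 5 6 7 0 1 2 3]
After op 3 (cut(6)): [2 3 4 5 6 7 0 1]
After op 4 (cut(6)): [0 1 2 3 4 5 6 7]
After op 5 (cut(6)): [6 7 0 1 2 3 4 5]

Answer: 6 7 0 1 2 3 4 5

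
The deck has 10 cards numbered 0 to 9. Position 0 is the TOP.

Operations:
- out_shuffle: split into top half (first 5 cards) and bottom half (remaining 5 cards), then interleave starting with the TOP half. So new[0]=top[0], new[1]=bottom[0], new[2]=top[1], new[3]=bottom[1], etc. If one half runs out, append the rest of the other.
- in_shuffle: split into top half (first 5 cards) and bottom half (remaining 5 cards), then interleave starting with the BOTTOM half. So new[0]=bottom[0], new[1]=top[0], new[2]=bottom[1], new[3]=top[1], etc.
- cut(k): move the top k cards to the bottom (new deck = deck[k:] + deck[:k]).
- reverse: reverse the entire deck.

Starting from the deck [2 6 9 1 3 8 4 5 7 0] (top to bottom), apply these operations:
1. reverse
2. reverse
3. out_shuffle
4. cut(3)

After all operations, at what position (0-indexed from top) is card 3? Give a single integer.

Answer: 5

Derivation:
After op 1 (reverse): [0 7 5 4 8 3 1 9 6 2]
After op 2 (reverse): [2 6 9 1 3 8 4 5 7 0]
After op 3 (out_shuffle): [2 8 6 4 9 5 1 7 3 0]
After op 4 (cut(3)): [4 9 5 1 7 3 0 2 8 6]
Card 3 is at position 5.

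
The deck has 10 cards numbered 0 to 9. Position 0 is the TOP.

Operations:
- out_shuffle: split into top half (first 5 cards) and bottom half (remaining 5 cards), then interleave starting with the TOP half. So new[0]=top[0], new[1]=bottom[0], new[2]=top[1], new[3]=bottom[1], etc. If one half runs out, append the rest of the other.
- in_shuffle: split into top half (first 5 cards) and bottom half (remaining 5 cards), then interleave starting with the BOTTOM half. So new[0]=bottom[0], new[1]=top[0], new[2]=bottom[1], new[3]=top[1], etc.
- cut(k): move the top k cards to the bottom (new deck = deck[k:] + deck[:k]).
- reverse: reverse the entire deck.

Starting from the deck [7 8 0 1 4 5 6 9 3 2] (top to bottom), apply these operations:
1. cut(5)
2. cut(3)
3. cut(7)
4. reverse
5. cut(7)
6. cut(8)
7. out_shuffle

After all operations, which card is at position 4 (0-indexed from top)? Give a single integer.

Answer: 9

Derivation:
After op 1 (cut(5)): [5 6 9 3 2 7 8 0 1 4]
After op 2 (cut(3)): [3 2 7 8 0 1 4 5 6 9]
After op 3 (cut(7)): [5 6 9 3 2 7 8 0 1 4]
After op 4 (reverse): [4 1 0 8 7 2 3 9 6 5]
After op 5 (cut(7)): [9 6 5 4 1 0 8 7 2 3]
After op 6 (cut(8)): [2 3 9 6 5 4 1 0 8 7]
After op 7 (out_shuffle): [2 4 3 1 9 0 6 8 5 7]
Position 4: card 9.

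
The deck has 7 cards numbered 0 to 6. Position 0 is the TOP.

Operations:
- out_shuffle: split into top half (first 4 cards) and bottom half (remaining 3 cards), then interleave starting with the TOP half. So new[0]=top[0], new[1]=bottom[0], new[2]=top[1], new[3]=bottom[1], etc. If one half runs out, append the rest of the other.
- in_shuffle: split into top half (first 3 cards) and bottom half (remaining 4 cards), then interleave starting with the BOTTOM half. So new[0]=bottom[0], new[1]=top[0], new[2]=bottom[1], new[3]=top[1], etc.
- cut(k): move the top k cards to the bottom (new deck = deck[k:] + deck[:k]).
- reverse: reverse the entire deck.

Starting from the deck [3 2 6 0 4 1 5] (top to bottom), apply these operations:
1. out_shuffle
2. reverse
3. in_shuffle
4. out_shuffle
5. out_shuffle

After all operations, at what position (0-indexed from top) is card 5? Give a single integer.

After op 1 (out_shuffle): [3 4 2 1 6 5 0]
After op 2 (reverse): [0 5 6 1 2 4 3]
After op 3 (in_shuffle): [1 0 2 5 4 6 3]
After op 4 (out_shuffle): [1 4 0 6 2 3 5]
After op 5 (out_shuffle): [1 2 4 3 0 5 6]
Card 5 is at position 5.

Answer: 5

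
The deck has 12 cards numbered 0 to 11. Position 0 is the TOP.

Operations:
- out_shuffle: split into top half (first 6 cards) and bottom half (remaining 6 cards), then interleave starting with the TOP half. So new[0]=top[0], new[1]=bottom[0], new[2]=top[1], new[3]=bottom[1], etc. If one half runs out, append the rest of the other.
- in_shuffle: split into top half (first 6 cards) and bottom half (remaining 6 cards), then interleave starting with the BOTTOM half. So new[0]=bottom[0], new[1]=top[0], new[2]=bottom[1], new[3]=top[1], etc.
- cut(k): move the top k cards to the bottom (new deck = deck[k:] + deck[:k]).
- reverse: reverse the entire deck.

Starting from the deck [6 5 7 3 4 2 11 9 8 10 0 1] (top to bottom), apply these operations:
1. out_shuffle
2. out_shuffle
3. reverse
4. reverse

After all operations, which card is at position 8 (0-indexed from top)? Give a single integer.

After op 1 (out_shuffle): [6 11 5 9 7 8 3 10 4 0 2 1]
After op 2 (out_shuffle): [6 3 11 10 5 4 9 0 7 2 8 1]
After op 3 (reverse): [1 8 2 7 0 9 4 5 10 11 3 6]
After op 4 (reverse): [6 3 11 10 5 4 9 0 7 2 8 1]
Position 8: card 7.

Answer: 7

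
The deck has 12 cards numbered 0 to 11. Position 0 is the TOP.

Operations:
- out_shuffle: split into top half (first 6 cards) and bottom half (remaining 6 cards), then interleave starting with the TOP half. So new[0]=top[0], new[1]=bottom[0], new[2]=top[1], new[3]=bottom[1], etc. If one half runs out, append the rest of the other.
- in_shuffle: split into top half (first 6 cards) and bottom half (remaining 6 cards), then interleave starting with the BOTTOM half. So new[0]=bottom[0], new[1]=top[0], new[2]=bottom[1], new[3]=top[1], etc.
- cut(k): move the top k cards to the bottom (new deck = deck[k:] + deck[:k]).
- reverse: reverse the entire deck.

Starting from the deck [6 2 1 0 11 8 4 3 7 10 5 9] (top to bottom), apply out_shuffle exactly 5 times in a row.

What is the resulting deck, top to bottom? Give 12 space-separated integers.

Answer: 6 5 10 7 3 4 8 11 0 1 2 9

Derivation:
After op 1 (out_shuffle): [6 4 2 3 1 7 0 10 11 5 8 9]
After op 2 (out_shuffle): [6 0 4 10 2 11 3 5 1 8 7 9]
After op 3 (out_shuffle): [6 3 0 5 4 1 10 8 2 7 11 9]
After op 4 (out_shuffle): [6 10 3 8 0 2 5 7 4 11 1 9]
After op 5 (out_shuffle): [6 5 10 7 3 4 8 11 0 1 2 9]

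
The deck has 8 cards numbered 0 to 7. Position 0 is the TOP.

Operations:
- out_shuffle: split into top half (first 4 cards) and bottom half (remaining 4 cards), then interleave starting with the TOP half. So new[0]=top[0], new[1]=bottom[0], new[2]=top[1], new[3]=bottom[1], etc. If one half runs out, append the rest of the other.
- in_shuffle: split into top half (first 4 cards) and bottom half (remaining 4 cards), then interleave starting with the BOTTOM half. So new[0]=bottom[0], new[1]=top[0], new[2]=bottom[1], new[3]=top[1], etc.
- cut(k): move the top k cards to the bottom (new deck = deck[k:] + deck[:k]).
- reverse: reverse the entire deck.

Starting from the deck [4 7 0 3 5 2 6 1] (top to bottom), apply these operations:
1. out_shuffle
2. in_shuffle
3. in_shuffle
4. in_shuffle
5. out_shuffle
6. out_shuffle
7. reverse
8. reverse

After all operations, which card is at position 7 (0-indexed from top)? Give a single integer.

Answer: 4

Derivation:
After op 1 (out_shuffle): [4 5 7 2 0 6 3 1]
After op 2 (in_shuffle): [0 4 6 5 3 7 1 2]
After op 3 (in_shuffle): [3 0 7 4 1 6 2 5]
After op 4 (in_shuffle): [1 3 6 0 2 7 5 4]
After op 5 (out_shuffle): [1 2 3 7 6 5 0 4]
After op 6 (out_shuffle): [1 6 2 5 3 0 7 4]
After op 7 (reverse): [4 7 0 3 5 2 6 1]
After op 8 (reverse): [1 6 2 5 3 0 7 4]
Position 7: card 4.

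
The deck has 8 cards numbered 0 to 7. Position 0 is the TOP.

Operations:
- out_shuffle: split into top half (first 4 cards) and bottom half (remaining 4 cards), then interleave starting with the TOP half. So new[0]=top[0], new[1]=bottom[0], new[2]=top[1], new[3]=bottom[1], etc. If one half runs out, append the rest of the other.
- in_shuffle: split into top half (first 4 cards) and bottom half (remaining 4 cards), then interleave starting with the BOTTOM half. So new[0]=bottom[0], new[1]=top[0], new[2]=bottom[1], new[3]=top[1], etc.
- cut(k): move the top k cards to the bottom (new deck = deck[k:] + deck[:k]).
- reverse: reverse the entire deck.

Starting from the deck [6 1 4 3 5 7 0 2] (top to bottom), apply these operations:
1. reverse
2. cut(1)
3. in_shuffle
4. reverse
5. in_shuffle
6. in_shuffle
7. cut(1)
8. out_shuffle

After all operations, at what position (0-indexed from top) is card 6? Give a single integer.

Answer: 3

Derivation:
After op 1 (reverse): [2 0 7 5 3 4 1 6]
After op 2 (cut(1)): [0 7 5 3 4 1 6 2]
After op 3 (in_shuffle): [4 0 1 7 6 5 2 3]
After op 4 (reverse): [3 2 5 6 7 1 0 4]
After op 5 (in_shuffle): [7 3 1 2 0 5 4 6]
After op 6 (in_shuffle): [0 7 5 3 4 1 6 2]
After op 7 (cut(1)): [7 5 3 4 1 6 2 0]
After op 8 (out_shuffle): [7 1 5 6 3 2 4 0]
Card 6 is at position 3.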